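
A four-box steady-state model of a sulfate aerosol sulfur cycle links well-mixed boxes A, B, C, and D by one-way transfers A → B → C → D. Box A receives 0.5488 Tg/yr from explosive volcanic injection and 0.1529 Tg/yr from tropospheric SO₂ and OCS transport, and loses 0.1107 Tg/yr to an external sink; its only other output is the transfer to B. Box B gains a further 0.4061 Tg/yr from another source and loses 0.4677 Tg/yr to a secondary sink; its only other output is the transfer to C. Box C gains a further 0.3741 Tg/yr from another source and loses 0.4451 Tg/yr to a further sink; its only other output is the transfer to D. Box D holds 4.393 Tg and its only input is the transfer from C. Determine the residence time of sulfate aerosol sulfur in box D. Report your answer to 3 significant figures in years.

9.58 yr

Box A: F(A→B) = (0.5488 + 0.1529) − 0.1107 = 0.59100 Tg/yr.
Box B: F(B→C) = (0.59100 + 0.4061) − 0.4677 = 0.52940 Tg/yr.
Box C: F(C→D) = (0.52940 + 0.3741) − 0.4451 = 0.45840 Tg/yr.
Box D throughput = its input = 0.45840 Tg/yr; τ = 4.393 / 0.45840 = 9.583 yr.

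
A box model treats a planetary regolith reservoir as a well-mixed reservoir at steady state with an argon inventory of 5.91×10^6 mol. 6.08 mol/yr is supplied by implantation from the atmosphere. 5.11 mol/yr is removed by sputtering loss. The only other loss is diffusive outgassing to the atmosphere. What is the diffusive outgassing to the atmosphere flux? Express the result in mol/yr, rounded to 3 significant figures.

At steady state ΣF_in = ΣF_out.
ΣF_in = 6.0800 mol/yr.
Diffusive outgassing to the atmosphere flux = ΣF_in − (5.11) = 6.0800 − 5.110 = 0.9700 mol/yr.

0.970 mol/yr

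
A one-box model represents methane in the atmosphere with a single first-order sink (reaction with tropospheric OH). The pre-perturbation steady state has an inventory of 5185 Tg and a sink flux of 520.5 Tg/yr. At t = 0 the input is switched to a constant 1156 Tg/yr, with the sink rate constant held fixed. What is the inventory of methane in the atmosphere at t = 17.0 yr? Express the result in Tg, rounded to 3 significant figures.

The sink rate constant is k = F₀/M₀ = 520.5/5185 = 0.1004 yr⁻¹.
Solving dM/dt = F₁ − kM with M(0) = M₀ gives M(t) = F₁/k + (M₀ − F₁/k)·e^(−kt).
F₁/k = 1156/0.1004 = 11516 Tg; kt = 0.1004 × 17.0 = 1.707, e^(−kt) = 0.1815.
M(17.0) = 11516 + (5185 − 11516) × 0.1815 = 11516 − 1149 = 10367 Tg.

10400 Tg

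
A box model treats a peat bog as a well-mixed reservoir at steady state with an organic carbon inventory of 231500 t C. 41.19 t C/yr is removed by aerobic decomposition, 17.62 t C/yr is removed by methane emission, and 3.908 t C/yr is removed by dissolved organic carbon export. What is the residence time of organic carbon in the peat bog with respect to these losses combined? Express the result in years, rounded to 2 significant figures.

Total removal = 41.19 + 17.62 + 3.908 = 62.718 t C/yr.
τ = M / ΣF_out = 231500 / 62.718 = 3691 yr.

3700 yr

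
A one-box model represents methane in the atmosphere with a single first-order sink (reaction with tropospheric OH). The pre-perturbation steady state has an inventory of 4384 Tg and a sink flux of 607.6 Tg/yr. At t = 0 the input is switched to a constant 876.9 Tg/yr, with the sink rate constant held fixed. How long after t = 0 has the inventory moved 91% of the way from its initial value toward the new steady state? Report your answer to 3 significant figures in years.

17.4 yr

τ = M₀/F₀ = 4384/607.6 = 7.215 yr.
The remaining gap fraction is e^(−t/τ); 91% covered ⇒ e^(−t/τ) = 0.0900.
t = −τ ln(0.0900) = 7.215 × 2.408 = 17.37 yr.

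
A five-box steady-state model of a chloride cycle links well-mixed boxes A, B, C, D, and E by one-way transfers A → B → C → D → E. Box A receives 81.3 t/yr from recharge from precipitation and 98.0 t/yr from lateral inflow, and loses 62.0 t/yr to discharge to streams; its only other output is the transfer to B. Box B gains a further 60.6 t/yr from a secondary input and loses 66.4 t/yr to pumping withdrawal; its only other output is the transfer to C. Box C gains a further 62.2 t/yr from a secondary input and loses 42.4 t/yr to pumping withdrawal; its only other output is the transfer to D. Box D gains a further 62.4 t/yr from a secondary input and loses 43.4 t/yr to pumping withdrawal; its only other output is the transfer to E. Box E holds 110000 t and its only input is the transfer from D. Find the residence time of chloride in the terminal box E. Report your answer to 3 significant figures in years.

Box A: F(A→B) = (81.3 + 98.0) − 62.0 = 117.30 t/yr.
Box B: F(B→C) = (117.30 + 60.6) − 66.4 = 111.50 t/yr.
Box C: F(C→D) = (111.50 + 62.2) − 42.4 = 131.30 t/yr.
Box D: F(D→E) = (131.30 + 62.4) − 43.4 = 150.30 t/yr.
Box E throughput = its input = 150.30 t/yr; τ = 110000 / 150.30 = 731.9 yr.

732 yr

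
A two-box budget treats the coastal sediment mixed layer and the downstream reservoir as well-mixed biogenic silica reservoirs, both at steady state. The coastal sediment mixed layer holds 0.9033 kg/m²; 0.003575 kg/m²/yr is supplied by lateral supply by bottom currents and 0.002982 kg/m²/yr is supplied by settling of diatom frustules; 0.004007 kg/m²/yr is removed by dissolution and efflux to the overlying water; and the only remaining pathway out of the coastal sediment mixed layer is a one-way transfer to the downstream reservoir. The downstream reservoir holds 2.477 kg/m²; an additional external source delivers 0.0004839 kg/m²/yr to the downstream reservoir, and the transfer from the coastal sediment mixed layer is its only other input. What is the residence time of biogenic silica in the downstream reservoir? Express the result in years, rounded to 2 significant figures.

Balance the coastal sediment mixed layer: ΣF_in = 0.003575 + 0.002982 = 0.0065570 kg/m²/yr.
Transfer to the downstream reservoir = ΣF_in − (0.004007) = 0.0025500 kg/m²/yr.
Total input to the downstream reservoir = 0.0025500 + 0.0004839 = 0.0030339 kg/m²/yr; at steady state this equals its total output.
τ = M / F = 2.477 / 0.0030339 = 816.4 yr.

820 yr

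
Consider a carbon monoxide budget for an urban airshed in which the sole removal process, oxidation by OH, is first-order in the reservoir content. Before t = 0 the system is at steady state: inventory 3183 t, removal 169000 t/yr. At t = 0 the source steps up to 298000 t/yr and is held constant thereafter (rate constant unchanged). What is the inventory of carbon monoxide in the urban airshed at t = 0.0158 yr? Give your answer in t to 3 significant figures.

4560 t

τ = M₀/F₀ = 3183/169000 = 0.01883 yr; rate constant k = 1/τ.
New steady state M_∞ = F₁/k = F₁·τ = 298000 × 0.01883 = 5612.6 t.
M(t) = M_∞ + (M₀ − M_∞)·e^(−t/τ); t/τ = 0.0158/0.01883 = 0.8389, so e^(−t/τ) = 0.4322.
M(t) = 5612.6 − 2430 × 0.4322 = 4562.6 t.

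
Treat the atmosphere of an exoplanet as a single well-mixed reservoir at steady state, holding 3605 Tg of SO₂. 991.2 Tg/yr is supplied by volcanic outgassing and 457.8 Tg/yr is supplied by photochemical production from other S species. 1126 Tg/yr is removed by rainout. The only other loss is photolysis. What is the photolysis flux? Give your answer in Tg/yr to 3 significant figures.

At steady state ΣF_in = ΣF_out.
ΣF_in = 991.2 + 457.8 = 1449.0 Tg/yr.
Photolysis flux = ΣF_in − (1126) = 1449.0 − 1126 = 323.0 Tg/yr.

323 Tg/yr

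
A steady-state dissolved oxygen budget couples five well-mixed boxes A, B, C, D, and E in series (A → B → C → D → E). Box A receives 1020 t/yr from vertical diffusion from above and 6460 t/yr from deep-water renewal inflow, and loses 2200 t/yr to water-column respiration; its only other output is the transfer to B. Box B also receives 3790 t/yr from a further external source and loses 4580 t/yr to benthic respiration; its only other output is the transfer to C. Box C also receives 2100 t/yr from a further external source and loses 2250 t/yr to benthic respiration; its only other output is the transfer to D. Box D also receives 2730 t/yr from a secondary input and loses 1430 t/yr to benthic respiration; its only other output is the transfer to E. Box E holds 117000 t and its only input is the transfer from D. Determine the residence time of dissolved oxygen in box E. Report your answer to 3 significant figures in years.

Box A: F(A→B) = (1020 + 6460) − 2200 = 5280.0 t/yr.
Box B: F(B→C) = (5280.0 + 3790) − 4580 = 4490.0 t/yr.
Box C: F(C→D) = (4490.0 + 2100) − 2250 = 4340.0 t/yr.
Box D: F(D→E) = (4340.0 + 2730) − 1430 = 5640.0 t/yr.
Box E throughput = its input = 5640.0 t/yr; τ = 117000 / 5640.0 = 20.74 yr.

20.7 yr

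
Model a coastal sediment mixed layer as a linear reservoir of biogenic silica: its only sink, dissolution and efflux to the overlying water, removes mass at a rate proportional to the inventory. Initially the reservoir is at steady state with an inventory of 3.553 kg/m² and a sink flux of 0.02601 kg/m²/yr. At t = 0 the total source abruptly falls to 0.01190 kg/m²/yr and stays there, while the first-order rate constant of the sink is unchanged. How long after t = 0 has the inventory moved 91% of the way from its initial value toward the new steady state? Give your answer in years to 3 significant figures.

329 yr

τ = M₀/F₀ = 3.553/0.02601 = 136.6 yr.
The remaining gap fraction is e^(−t/τ); 91% covered ⇒ e^(−t/τ) = 0.0900.
t = −τ ln(0.0900) = 136.6 × 2.408 = 328.9 yr.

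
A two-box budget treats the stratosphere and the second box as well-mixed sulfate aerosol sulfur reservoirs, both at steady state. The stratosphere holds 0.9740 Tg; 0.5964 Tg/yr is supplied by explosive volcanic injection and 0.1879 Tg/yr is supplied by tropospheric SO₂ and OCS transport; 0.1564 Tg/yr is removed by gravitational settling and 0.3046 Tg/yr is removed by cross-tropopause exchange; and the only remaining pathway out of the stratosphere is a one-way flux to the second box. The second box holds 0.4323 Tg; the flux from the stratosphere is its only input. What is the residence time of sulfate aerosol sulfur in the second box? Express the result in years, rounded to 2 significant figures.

Balance the stratosphere: ΣF_in = 0.5964 + 0.1879 = 0.78430 Tg/yr.
Flux to the second box = ΣF_in − (0.1564 + 0.3046) = 0.32330 Tg/yr.
At steady state the output of the second box equals its input, 0.32330 Tg/yr.
τ = M / F = 0.4323 / 0.32330 = 1.337 yr.

1.3 yr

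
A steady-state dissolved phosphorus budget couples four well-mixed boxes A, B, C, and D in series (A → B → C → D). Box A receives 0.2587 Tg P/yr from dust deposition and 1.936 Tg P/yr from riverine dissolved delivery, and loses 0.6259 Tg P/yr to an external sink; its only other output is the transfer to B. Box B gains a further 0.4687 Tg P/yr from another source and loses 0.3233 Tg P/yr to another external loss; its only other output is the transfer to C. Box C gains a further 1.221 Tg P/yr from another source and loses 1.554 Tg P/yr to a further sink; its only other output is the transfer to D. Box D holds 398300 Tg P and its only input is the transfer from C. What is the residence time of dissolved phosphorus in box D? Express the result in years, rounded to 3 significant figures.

288000 yr

Box A: F(A→B) = (0.2587 + 1.936) − 0.6259 = 1.5688 Tg P/yr.
Box B: F(B→C) = (1.5688 + 0.4687) − 0.3233 = 1.7142 Tg P/yr.
Box C: F(C→D) = (1.7142 + 1.221) − 1.554 = 1.3812 Tg P/yr.
Box D throughput = its input = 1.3812 Tg P/yr; τ = 398300 / 1.3812 = 288400 yr.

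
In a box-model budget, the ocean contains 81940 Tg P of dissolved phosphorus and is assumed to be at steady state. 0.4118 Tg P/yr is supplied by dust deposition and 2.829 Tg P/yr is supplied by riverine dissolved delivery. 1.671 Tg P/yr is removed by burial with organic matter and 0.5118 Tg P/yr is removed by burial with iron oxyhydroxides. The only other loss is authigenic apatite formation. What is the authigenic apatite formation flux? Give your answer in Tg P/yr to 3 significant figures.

1.06 Tg P/yr

At steady state ΣF_in = ΣF_out.
ΣF_in = 0.4118 + 2.829 = 3.2408 Tg P/yr.
Authigenic apatite formation flux = ΣF_in − (1.671 + 0.5118) = 3.2408 − 2.183 = 1.058 Tg P/yr.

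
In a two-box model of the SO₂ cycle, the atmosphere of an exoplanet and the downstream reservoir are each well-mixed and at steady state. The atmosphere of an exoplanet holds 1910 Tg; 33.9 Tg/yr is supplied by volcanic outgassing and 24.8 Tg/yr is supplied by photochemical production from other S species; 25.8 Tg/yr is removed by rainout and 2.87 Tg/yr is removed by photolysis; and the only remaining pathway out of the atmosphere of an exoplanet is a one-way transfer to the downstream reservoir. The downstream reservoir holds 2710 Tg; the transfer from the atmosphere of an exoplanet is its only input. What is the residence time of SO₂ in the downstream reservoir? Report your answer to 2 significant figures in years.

90 yr

Balance the atmosphere of an exoplanet: ΣF_in = 33.9 + 24.8 = 58.700 Tg/yr.
Transfer to the downstream reservoir = ΣF_in − (25.8 + 2.87) = 30.030 Tg/yr.
At steady state the output of the downstream reservoir equals its input, 30.030 Tg/yr.
τ = M / F = 2710 / 30.030 = 90.24 yr.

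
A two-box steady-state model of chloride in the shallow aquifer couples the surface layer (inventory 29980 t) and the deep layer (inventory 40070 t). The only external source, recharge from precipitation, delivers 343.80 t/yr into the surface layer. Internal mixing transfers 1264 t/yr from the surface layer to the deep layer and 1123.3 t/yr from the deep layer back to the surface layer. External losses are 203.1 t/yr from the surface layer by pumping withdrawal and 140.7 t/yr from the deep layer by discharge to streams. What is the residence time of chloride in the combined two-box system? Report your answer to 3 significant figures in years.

Residence time in the combined system uses the total inventory and the total *external* removal — internal exchanges between the two boxes cancel.
M_total = 29980 + 40070 = 70050 t.
ΣF_external_out = 203.1 + 140.7 = 343.80 t/yr.
τ = M_total / ΣF_ext = 70050 / 343.80 = 203.8 yr.

204 yr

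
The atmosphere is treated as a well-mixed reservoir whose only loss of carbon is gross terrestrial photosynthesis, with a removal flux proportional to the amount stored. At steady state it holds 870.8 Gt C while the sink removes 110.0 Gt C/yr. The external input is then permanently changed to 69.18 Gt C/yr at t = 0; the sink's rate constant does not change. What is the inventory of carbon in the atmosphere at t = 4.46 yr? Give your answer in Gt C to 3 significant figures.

τ = M₀/F₀ = 870.8/110.0 = 7.916 yr; rate constant k = 1/τ.
New steady state M_∞ = F₁/k = F₁·τ = 69.18 × 7.916 = 547.65 Gt C.
M(t) = M_∞ + (M₀ − M_∞)·e^(−t/τ); t/τ = 4.46/7.916 = 0.5634, so e^(−t/τ) = 0.5693.
M(t) = 547.65 + 323.1 × 0.5693 = 731.61 Gt C.

732 Gt C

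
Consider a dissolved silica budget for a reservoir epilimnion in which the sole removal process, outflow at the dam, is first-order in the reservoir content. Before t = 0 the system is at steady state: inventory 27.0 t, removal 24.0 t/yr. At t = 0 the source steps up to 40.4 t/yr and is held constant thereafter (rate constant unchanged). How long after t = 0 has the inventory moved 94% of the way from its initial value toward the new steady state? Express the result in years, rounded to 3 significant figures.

τ = M₀/F₀ = 27.0/24.0 = 1.125 yr.
The remaining gap fraction is e^(−t/τ); 94% covered ⇒ e^(−t/τ) = 0.0600.
t = −τ ln(0.0600) = 1.125 × 2.813 = 3.165 yr.

3.17 yr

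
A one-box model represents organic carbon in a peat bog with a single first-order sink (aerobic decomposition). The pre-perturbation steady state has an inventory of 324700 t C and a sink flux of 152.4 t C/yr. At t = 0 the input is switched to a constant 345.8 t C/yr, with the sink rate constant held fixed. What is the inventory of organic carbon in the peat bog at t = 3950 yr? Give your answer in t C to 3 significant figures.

672000 t C

Residence time τ = M₀/F₀ = 2131 yr. The eventual steady state is M_∞ = M₀·(F₁/F₀) = 324700 × 345.8/152.4 = 736750 t C.
The anomaly ΔM(t) = M(t) − M_∞ decays as ΔM₀·e^(−t/τ) with ΔM₀ = 324700 − 736750 = −412100 t C.
At t = 3950 yr, e^(−t/τ) = e^(−1.854) = 0.1566, so ΔM = −64530 t C and M = 736750 − 64530 = 672220 t C.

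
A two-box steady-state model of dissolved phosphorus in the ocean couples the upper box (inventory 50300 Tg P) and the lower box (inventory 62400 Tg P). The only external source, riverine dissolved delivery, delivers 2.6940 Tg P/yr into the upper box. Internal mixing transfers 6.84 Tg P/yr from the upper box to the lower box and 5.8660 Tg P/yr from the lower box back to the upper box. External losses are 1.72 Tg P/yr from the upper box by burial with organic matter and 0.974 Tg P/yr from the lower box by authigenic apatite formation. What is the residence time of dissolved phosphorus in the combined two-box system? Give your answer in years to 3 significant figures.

For the system as a whole, the A↔B exchange is internal and contributes nothing to the throughput; only the external sinks remove mass.
M_total = 50300 + 62400 = 112700 Tg P.
ΣF_external_out = 1.72 + 0.974 = 2.6940 Tg P/yr.
τ = M_total / ΣF_ext = 112700 / 2.6940 = 41830 yr.

41800 yr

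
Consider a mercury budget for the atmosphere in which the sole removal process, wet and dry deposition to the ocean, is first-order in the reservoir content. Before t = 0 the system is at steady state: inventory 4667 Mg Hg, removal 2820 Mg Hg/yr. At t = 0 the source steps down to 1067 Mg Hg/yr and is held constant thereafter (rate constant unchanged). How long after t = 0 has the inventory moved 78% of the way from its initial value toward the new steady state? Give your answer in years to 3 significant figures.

τ = M₀/F₀ = 4667/2820 = 1.655 yr.
The remaining gap fraction is e^(−t/τ); 78% covered ⇒ e^(−t/τ) = 0.220.
t = −τ ln(0.220) = 1.655 × 1.514 = 2.506 yr.

2.51 yr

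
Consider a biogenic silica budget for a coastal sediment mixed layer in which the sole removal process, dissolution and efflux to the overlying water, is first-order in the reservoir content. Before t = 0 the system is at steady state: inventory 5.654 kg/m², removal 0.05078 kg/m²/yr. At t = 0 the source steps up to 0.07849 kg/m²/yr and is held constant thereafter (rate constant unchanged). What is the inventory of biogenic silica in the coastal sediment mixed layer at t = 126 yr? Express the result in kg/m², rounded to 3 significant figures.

Residence time τ = M₀/F₀ = 111.3 yr. The eventual steady state is M_∞ = M₀·(F₁/F₀) = 5.654 × 0.07849/0.05078 = 8.7393 kg/m².
The anomaly ΔM(t) = M(t) − M_∞ decays as ΔM₀·e^(−t/τ) with ΔM₀ = 5.654 − 8.7393 = −3.085 kg/m².
At t = 126 yr, e^(−t/τ) = e^(−1.132) = 0.3225, so ΔM = −0.9950 kg/m² and M = 8.7393 − 0.9950 = 7.7443 kg/m².

7.74 kg/m²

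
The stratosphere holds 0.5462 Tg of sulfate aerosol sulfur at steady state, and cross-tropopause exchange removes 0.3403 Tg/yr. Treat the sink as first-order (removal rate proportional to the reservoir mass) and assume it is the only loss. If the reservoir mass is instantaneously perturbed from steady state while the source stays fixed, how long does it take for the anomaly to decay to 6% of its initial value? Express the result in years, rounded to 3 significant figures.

4.52 yr

For a linear reservoir the anomaly decays as exp(−t/τ) with τ = M/F = 0.5462/0.3403 = 1.605 yr.
exp(−t/τ) = 0.06 ⇒ t = −τ ln(0.06) = 1.605 × 2.813 = 4.516 yr.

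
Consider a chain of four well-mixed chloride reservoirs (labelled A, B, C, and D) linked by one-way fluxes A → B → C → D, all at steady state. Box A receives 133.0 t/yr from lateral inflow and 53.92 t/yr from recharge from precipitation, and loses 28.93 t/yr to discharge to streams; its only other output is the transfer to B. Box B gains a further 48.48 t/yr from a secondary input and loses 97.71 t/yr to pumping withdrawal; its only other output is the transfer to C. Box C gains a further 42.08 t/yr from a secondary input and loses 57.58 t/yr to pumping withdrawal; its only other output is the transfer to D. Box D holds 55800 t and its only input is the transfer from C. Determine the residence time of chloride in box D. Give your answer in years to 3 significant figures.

Box A: F(A→B) = (133.0 + 53.92) − 28.93 = 157.99 t/yr.
Box B: F(B→C) = (157.99 + 48.48) − 97.71 = 108.76 t/yr.
Box C: F(C→D) = (108.76 + 42.08) − 57.58 = 93.260 t/yr.
Box D throughput = its input = 93.260 t/yr; τ = 55800 / 93.260 = 598.3 yr.

598 yr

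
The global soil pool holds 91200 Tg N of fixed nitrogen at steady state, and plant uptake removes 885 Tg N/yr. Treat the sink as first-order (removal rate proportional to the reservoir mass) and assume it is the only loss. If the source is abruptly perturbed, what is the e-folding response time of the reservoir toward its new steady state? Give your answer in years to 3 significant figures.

For a linear reservoir the response time equals the residence time τ = M/F.
τ = 91200 / 885 = 103.1 yr.

103 yr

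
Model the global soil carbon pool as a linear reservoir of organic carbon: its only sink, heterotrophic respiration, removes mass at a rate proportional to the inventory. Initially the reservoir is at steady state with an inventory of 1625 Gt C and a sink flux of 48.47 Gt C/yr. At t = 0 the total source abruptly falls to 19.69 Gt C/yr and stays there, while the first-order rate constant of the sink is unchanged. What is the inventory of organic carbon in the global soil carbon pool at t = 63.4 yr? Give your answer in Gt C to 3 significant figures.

806 Gt C

τ = M₀/F₀ = 1625/48.47 = 33.53 yr; rate constant k = 1/τ.
New steady state M_∞ = F₁/k = F₁·τ = 19.69 × 33.53 = 660.12 Gt C.
M(t) = M_∞ + (M₀ − M_∞)·e^(−t/τ); t/τ = 63.4/33.53 = 1.891, so e^(−t/τ) = 0.1509.
M(t) = 660.12 + 964.9 × 0.1509 = 805.73 Gt C.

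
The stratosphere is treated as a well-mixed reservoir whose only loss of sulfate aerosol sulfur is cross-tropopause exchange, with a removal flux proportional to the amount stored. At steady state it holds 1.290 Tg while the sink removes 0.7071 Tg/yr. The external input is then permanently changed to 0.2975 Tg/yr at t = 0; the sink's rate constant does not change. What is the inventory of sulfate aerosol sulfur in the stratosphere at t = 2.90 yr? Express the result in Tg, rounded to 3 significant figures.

Residence time τ = M₀/F₀ = 1.824 yr. The eventual steady state is M_∞ = M₀·(F₁/F₀) = 1.290 × 0.2975/0.7071 = 0.54275 Tg.
The anomaly ΔM(t) = M(t) − M_∞ decays as ΔM₀·e^(−t/τ) with ΔM₀ = 1.290 − 0.54275 = 0.7473 Tg.
At t = 2.90 yr, e^(−t/τ) = e^(−1.590) = 0.2040, so ΔM = 0.1524 Tg and M = 0.54275 + 0.1524 = 0.69519 Tg.

0.695 Tg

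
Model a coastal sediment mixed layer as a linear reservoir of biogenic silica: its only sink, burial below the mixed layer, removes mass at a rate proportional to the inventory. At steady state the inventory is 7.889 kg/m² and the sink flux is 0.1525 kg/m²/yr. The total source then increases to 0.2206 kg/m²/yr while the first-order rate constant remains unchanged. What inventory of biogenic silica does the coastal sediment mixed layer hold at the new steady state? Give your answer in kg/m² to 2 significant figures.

Rate constant k = F/M = 0.1525 / 7.889 = 0.01933 yr⁻¹.
At the new steady state, source = k·M_new ⇒ M_new = 0.2206 / 0.01933 = 11.41 kg/m².
(Equivalently M_new = M × F_new/F_old = 7.889 × 0.2206/0.1525.)

11 kg/m²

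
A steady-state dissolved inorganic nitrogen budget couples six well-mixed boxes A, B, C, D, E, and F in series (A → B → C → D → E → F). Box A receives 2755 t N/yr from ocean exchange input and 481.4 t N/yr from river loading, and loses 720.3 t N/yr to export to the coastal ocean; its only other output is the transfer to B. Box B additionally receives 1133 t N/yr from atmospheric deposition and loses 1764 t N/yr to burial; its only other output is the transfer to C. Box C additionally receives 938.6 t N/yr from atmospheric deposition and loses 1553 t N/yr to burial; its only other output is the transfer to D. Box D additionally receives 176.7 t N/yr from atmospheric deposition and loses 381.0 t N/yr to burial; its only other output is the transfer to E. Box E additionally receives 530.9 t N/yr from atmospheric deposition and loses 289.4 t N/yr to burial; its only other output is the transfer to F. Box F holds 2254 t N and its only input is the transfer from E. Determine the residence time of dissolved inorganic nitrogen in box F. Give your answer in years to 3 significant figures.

Box A: F(A→B) = (2755 + 481.4) − 720.3 = 2516.1 t N/yr.
Box B: F(B→C) = (2516.1 + 1133) − 1764 = 1885.1 t N/yr.
Box C: F(C→D) = (1885.1 + 938.6) − 1553 = 1270.7 t N/yr.
Box D: F(D→E) = (1270.7 + 176.7) − 381.0 = 1066.4 t N/yr.
Box E: F(E→F) = (1066.4 + 530.9) − 289.4 = 1307.9 t N/yr.
Box F throughput = its input = 1307.9 t N/yr; τ = 2254 / 1307.9 = 1.723 yr.

1.72 yr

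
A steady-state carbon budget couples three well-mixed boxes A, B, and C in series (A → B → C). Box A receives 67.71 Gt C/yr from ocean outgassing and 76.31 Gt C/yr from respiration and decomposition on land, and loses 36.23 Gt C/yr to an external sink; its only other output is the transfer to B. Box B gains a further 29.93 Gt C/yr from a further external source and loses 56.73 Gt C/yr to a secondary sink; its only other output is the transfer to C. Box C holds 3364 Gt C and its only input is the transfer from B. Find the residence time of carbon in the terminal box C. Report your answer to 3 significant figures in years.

Box A: F(A→B) = (67.71 + 76.31) − 36.23 = 107.79 Gt C/yr.
Box B: F(B→C) = (107.79 + 29.93) − 56.73 = 80.990 Gt C/yr.
Box C throughput = its input = 80.990 Gt C/yr; τ = 3364 / 80.990 = 41.54 yr.

41.5 yr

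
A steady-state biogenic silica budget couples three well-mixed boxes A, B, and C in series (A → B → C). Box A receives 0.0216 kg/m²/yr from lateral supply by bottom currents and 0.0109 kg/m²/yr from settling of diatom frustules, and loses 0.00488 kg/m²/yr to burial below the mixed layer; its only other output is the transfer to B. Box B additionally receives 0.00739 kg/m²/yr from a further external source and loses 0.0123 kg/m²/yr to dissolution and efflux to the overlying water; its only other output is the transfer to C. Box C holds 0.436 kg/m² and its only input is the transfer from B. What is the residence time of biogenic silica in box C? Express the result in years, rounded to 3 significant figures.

Box A: F(A→B) = (0.0216 + 0.0109) − 0.00488 = 0.027620 kg/m²/yr.
Box B: F(B→C) = (0.027620 + 0.00739) − 0.0123 = 0.022710 kg/m²/yr.
Box C throughput = its input = 0.022710 kg/m²/yr; τ = 0.436 / 0.022710 = 19.20 yr.

19.2 yr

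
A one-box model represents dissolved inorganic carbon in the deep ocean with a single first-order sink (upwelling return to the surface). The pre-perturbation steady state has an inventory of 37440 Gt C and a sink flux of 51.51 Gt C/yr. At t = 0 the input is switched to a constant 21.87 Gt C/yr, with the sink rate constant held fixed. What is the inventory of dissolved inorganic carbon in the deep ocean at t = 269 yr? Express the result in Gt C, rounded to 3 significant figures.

30800 Gt C

Residence time τ = M₀/F₀ = 726.8 yr. The eventual steady state is M_∞ = M₀·(F₁/F₀) = 37440 × 21.87/51.51 = 15896 Gt C.
The anomaly ΔM(t) = M(t) − M_∞ decays as ΔM₀·e^(−t/τ) with ΔM₀ = 37440 − 15896 = 21540 Gt C.
At t = 269 yr, e^(−t/τ) = e^(−0.3701) = 0.6907, so ΔM = 14880 Gt C and M = 15896 + 14880 = 30776 Gt C.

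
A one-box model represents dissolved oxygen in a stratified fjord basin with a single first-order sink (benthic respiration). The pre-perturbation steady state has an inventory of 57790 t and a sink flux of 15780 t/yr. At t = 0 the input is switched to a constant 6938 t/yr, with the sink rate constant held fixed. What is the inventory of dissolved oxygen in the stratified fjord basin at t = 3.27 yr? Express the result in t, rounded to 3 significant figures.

38700 t

Residence time τ = M₀/F₀ = 3.662 yr. The eventual steady state is M_∞ = M₀·(F₁/F₀) = 57790 × 6938/15780 = 25409 t.
The anomaly ΔM(t) = M(t) − M_∞ decays as ΔM₀·e^(−t/τ) with ΔM₀ = 57790 − 25409 = 32380 t.
At t = 3.27 yr, e^(−t/τ) = e^(−0.8929) = 0.4095, so ΔM = 13260 t and M = 25409 + 13260 = 38668 t.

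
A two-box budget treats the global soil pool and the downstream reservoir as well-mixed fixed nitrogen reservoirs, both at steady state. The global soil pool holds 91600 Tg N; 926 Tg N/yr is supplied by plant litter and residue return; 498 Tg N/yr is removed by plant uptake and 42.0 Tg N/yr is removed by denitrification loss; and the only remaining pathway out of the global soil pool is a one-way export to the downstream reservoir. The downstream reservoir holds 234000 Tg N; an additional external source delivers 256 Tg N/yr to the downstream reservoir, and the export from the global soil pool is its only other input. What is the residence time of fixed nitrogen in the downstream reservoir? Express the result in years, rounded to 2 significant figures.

360 yr

Balance the global soil pool: ΣF_in = 926.00 Tg N/yr.
Export to the downstream reservoir = ΣF_in − (498 + 42.0) = 386.00 Tg N/yr.
Total input to the downstream reservoir = 386.00 + 256 = 642.00 Tg N/yr; at steady state this equals its total output.
τ = M / F = 234000 / 642.00 = 364.5 yr.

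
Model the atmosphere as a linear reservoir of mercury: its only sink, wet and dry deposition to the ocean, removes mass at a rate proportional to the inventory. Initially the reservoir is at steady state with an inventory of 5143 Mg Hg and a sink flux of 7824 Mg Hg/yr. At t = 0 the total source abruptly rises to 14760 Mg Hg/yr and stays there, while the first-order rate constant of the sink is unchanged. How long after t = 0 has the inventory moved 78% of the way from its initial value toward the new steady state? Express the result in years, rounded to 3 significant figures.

τ = M₀/F₀ = 5143/7824 = 0.6573 yr.
The remaining gap fraction is e^(−t/τ); 78% covered ⇒ e^(−t/τ) = 0.220.
t = −τ ln(0.220) = 0.6573 × 1.514 = 0.9953 yr.

0.995 yr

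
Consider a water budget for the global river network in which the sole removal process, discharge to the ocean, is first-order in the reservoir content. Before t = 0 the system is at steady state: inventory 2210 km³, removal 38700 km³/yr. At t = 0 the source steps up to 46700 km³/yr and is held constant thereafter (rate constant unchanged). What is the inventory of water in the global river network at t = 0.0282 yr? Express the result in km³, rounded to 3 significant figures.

2390 km³

Residence time τ = M₀/F₀ = 0.05711 yr. The eventual steady state is M_∞ = M₀·(F₁/F₀) = 2210 × 46700/38700 = 2666.8 km³.
The anomaly ΔM(t) = M(t) − M_∞ decays as ΔM₀·e^(−t/τ) with ΔM₀ = 2210 − 2666.8 = −456.8 km³.
At t = 0.0282 yr, e^(−t/τ) = e^(−0.4938) = 0.6103, so ΔM = −278.8 km³ and M = 2666.8 − 278.8 = 2388.0 km³.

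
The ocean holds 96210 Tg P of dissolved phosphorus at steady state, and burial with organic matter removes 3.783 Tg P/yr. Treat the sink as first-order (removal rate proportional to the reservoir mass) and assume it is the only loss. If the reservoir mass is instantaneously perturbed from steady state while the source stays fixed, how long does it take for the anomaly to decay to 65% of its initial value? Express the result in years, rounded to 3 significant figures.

11000 yr

For a linear reservoir the anomaly decays as exp(−t/τ) with τ = M/F = 96210/3.783 = 25430 yr.
exp(−t/τ) = 0.65 ⇒ t = −τ ln(0.65) = 25430 × 0.4308 = 10960 yr.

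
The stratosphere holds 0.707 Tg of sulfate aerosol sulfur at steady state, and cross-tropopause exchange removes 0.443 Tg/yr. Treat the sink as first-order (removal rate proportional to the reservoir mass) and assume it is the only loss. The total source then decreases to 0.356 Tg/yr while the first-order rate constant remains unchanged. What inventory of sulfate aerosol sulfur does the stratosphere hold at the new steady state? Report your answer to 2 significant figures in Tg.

Rate constant k = F/M = 0.443 / 0.707 = 0.6266 yr⁻¹.
At the new steady state, source = k·M_new ⇒ M_new = 0.356 / 0.6266 = 0.5682 Tg.
(Equivalently M_new = M × F_new/F_old = 0.707 × 0.356/0.443.)

0.57 Tg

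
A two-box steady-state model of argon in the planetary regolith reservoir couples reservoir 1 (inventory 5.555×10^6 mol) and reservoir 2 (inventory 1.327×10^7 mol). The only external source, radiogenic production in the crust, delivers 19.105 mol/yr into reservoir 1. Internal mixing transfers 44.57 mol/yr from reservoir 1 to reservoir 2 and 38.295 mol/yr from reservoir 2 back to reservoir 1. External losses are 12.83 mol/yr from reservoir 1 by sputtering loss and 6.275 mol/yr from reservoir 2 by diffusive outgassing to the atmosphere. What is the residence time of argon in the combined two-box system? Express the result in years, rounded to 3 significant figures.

Residence time in the combined system uses the total inventory and the total *external* removal — internal exchanges between the two boxes cancel.
M_total = 5.555×10^6 + 1.327×10^7 = 1.8825×10^7 mol.
ΣF_external_out = 12.83 + 6.275 = 19.105 mol/yr.
τ = M_total / ΣF_ext = 1.8825×10^7 / 19.105 = 985300 yr.

985000 yr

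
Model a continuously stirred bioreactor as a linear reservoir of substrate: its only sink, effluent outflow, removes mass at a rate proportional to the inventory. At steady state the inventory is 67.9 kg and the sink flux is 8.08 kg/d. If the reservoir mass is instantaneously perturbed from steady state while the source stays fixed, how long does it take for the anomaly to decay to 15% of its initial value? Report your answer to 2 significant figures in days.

For a linear reservoir the anomaly decays as exp(−t/τ) with τ = M/F = 67.9/8.08 = 8.403 d.
exp(−t/τ) = 0.15 ⇒ t = −τ ln(0.15) = 8.403 × 1.897 = 15.94 d.

16 d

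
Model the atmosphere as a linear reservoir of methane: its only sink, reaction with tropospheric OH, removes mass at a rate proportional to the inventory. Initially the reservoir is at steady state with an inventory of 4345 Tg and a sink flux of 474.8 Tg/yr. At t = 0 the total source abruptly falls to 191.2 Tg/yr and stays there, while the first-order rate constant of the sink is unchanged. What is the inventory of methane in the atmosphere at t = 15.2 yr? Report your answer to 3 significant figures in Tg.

2240 Tg

τ = M₀/F₀ = 4345/474.8 = 9.151 yr; rate constant k = 1/τ.
New steady state M_∞ = F₁/k = F₁·τ = 191.2 × 9.151 = 1749.7 Tg.
M(t) = M_∞ + (M₀ − M_∞)·e^(−t/τ); t/τ = 15.2/9.151 = 1.661, so e^(−t/τ) = 0.1900.
M(t) = 1749.7 + 2595 × 0.1900 = 2242.7 Tg.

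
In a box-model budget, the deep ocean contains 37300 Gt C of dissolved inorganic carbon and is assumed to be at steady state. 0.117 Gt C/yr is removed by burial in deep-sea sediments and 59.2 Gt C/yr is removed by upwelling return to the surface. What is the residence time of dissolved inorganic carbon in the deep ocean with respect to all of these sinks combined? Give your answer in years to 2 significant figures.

630 yr

Total removal flux = 0.117 + 59.2 = 59.317 Gt C/yr.
τ = M / ΣF_out = 37300 / 59.317 = 628.8 yr.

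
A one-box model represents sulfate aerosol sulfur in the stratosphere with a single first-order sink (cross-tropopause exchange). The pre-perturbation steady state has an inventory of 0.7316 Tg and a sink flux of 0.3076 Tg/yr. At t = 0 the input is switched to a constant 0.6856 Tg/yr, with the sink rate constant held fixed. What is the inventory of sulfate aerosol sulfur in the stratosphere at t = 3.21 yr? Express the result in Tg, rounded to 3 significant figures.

The sink rate constant is k = F₀/M₀ = 0.3076/0.7316 = 0.4204 yr⁻¹.
Solving dM/dt = F₁ − kM with M(0) = M₀ gives M(t) = F₁/k + (M₀ − F₁/k)·e^(−kt).
F₁/k = 0.6856/0.4204 = 1.6306 Tg; kt = 0.4204 × 3.21 = 1.350, e^(−kt) = 0.2593.
M(3.21) = 1.6306 + (0.7316 − 1.6306) × 0.2593 = 1.6306 − 0.2332 = 1.3975 Tg.

1.40 Tg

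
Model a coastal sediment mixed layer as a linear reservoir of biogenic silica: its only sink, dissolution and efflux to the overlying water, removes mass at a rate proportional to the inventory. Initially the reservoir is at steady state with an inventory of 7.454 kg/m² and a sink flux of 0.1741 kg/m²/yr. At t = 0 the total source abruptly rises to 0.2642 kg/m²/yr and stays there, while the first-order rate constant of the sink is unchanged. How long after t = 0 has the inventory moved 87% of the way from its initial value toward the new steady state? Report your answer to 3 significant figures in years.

87.4 yr

τ = M₀/F₀ = 7.454/0.1741 = 42.81 yr.
The remaining gap fraction is e^(−t/τ); 87% covered ⇒ e^(−t/τ) = 0.130.
t = −τ ln(0.130) = 42.81 × 2.040 = 87.35 yr.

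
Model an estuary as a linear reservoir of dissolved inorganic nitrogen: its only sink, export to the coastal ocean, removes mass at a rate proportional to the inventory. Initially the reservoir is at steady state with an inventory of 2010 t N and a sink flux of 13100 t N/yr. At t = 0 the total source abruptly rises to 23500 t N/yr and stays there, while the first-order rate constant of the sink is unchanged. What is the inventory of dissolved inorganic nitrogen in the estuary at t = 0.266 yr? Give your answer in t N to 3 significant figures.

3320 t N

Residence time τ = M₀/F₀ = 0.1534 yr. The eventual steady state is M_∞ = M₀·(F₁/F₀) = 2010 × 23500/13100 = 3605.7 t N.
The anomaly ΔM(t) = M(t) − M_∞ decays as ΔM₀·e^(−t/τ) with ΔM₀ = 2010 − 3605.7 = −1596 t N.
At t = 0.266 yr, e^(−t/τ) = e^(−1.734) = 0.1766, so ΔM = −281.9 t N and M = 3605.7 − 281.9 = 3323.9 t N.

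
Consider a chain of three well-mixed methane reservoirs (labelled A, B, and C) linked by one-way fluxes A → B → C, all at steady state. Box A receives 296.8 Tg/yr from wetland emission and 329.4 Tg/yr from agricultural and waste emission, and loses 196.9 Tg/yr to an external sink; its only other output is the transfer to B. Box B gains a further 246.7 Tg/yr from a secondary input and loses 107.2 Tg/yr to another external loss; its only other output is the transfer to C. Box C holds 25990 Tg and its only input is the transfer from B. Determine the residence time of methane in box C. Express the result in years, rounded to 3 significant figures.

Box A: F(A→B) = (296.8 + 329.4) − 196.9 = 429.30 Tg/yr.
Box B: F(B→C) = (429.30 + 246.7) − 107.2 = 568.80 Tg/yr.
Box C throughput = its input = 568.80 Tg/yr; τ = 25990 / 568.80 = 45.69 yr.

45.7 yr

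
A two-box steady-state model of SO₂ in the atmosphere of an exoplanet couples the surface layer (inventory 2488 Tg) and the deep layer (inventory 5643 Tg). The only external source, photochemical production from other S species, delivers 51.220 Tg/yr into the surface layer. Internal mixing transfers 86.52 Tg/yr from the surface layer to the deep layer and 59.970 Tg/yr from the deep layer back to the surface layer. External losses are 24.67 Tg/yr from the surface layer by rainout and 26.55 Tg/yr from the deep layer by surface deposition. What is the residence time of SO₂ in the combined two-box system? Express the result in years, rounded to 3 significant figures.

159 yr

For the system as a whole, the A↔B exchange is internal and contributes nothing to the throughput; only the external sinks remove mass.
M_total = 2488 + 5643 = 8131.0 Tg.
ΣF_external_out = 24.67 + 26.55 = 51.220 Tg/yr.
τ = M_total / ΣF_ext = 8131.0 / 51.220 = 158.7 yr.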